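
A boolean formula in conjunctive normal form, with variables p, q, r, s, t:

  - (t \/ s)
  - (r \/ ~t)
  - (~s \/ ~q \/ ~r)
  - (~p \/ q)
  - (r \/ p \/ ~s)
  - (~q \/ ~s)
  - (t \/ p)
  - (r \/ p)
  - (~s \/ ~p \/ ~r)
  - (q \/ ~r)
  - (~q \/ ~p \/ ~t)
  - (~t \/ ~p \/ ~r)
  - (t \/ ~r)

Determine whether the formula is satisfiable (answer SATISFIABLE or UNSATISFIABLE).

Branch on p: take p = False.
  then t is forced to True.
  then r is forced to True.
  then q is forced to True.
  then s is forced to False.
Every clause has at least one true literal under this assignment.
So p=F, q=T, r=T, s=F, t=T is a satisfying assignment.

SATISFIABLE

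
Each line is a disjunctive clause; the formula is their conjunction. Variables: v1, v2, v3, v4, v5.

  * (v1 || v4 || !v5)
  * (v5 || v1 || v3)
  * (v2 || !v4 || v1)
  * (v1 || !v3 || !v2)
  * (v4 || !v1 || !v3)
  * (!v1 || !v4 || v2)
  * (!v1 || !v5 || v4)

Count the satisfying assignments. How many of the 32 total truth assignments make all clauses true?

8

Case analysis on v1 and v4:
  v1=T, v4=T: remaining (v2,v3,v5) ∈ {(T,F,F); (T,F,T); (T,T,F); (T,T,T)} — 4.
  v1=T, v4=F: remaining (v2,v3,v5) ∈ {(F,F,F); (T,F,F)} — 2.
  v1=F, v4=T: remaining (v2,v3,v5) ∈ {(T,F,T)} — 1.
  v1=F, v4=F: remaining (v2,v3,v5) ∈ {(F,T,F)} — 1.
Total: 4 + 2 + 1 + 1 = 8.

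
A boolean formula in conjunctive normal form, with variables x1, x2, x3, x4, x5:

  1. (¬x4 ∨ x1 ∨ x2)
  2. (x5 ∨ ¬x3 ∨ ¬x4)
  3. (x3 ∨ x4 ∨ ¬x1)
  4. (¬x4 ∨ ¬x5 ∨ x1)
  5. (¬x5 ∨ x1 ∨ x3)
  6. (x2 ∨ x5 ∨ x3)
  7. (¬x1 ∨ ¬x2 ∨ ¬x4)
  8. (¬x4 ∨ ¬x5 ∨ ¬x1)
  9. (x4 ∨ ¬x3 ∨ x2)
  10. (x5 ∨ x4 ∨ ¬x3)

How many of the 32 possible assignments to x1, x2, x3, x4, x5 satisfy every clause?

Satisfying assignments:
  x1=F x2=T x3=F x4=F x5=F
  x1=F x2=T x3=F x4=T x5=F
  x1=F x2=T x3=T x4=F x5=T
  x1=T x2=T x3=T x4=F x5=T
That's 4 in total.

4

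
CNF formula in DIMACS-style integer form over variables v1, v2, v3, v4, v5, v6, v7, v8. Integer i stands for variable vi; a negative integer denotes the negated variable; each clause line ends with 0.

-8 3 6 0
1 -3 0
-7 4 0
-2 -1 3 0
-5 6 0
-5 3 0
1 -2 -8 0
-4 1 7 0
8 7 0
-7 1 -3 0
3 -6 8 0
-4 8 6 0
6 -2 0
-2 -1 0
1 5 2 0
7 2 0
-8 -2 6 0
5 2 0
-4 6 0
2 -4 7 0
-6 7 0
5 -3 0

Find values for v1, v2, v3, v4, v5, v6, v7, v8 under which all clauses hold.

v1=True  v2=False  v3=True  v4=True  v5=True  v6=True  v7=True  v8=True

Try v1 = True.
  then v2 is forced to False.
  then v7 is forced to True.
  then v4 is forced to True.
  then v5 is forced to True.
  then v6 is forced to True.
  then v3 is forced to True.
v8 is now unconstrained; take v8 = True.
Every clause has at least one true literal under this assignment.
Check each clause:
  1. (v6 ∨ v3 ∨ ¬v8) — v3 is true.
  2. (¬v3 ∨ v1) — v1 is true.
  3. (v4 ∨ ¬v7) — v4 is true.
  4. (¬v1 ∨ v3 ∨ ¬v2) — v3 is true.
  5. (¬v5 ∨ v6) — v6 is true.
  6. (v3 ∨ ¬v5) — v3 is true.
  7. (v1 ∨ ¬v8 ∨ ¬v2) — v1 is true.
  8. (¬v4 ∨ v7 ∨ v1) — v1 is true.
  9. (v8 ∨ v7) — v8 is true.
  10. (v1 ∨ ¬v3 ∨ ¬v7) — v1 is true.
  11. (¬v6 ∨ v3 ∨ v8) — v8 is true.
  12. (v6 ∨ ¬v4 ∨ v8) — v8 is true.
  13. (v6 ∨ ¬v2) — ¬v2 is true.
  14. (¬v2 ∨ ¬v1) — ¬v2 is true.
  15. (v2 ∨ v5 ∨ v1) — v1 is true.
  16. (v7 ∨ v2) — v7 is true.
  17. (¬v8 ∨ ¬v2 ∨ v6) — v6 is true.
  18. (v5 ∨ v2) — v5 is true.
  19. (¬v4 ∨ v6) — v6 is true.
  20. (v2 ∨ ¬v4 ∨ v7) — v7 is true.
  21. (¬v6 ∨ v7) — v7 is true.
  22. (¬v3 ∨ v5) — v5 is true.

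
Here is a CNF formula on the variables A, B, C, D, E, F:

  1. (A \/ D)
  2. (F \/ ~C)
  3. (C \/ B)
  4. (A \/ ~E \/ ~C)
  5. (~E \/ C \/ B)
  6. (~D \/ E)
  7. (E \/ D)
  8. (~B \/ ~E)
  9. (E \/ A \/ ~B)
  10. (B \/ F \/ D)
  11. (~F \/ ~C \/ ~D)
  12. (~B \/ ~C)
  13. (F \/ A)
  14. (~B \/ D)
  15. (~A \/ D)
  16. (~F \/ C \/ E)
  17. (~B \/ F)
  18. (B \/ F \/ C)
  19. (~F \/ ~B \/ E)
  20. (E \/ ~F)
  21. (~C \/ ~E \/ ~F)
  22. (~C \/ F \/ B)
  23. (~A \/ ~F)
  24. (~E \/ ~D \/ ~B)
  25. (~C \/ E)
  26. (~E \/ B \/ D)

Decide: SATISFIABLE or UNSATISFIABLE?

B = True:
  propagation gives E=False, D=False; an empty clause results — contradiction.
B = False:
  propagation gives C=True, F=True, D=False, A=True; an empty clause results — contradiction.
Every branch closes, so no satisfying assignment exists.

UNSATISFIABLE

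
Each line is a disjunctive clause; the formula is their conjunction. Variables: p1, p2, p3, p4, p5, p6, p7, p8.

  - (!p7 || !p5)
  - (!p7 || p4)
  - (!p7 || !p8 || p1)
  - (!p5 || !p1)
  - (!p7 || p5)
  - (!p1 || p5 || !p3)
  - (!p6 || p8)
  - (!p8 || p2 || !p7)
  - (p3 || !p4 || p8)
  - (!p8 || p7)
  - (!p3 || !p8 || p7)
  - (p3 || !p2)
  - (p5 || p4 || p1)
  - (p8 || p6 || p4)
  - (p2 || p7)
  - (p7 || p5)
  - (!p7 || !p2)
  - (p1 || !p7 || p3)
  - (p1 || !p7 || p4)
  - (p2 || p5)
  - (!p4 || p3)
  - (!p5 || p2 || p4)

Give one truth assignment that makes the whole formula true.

p1=False, p2=True, p3=True, p4=True, p5=True, p6=False, p7=False, p8=False

Check each clause:
  1. (!p7 || !p5) — !p7 is true.
  2. (!p7 || p4) — !p7 is true.
  3. (!p8 || !p7 || p1) — !p8 is true.
  4. (!p5 || !p1) — !p1 is true.
  5. (p5 || !p7) — !p7 is true.
  6. (!p1 || !p3 || p5) — p5 is true.
  7. (!p6 || p8) — !p6 is true.
  8. (!p7 || p2 || !p8) — !p8 is true.
  9. (!p4 || p8 || p3) — p3 is true.
  10. (!p8 || p7) — !p8 is true.
  11. (!p8 || !p3 || p7) — !p8 is true.
  12. (p3 || !p2) — p3 is true.
  13. (p1 || p5 || p4) — p4 is true.
  14. (p8 || p4 || p6) — p4 is true.
  15. (p2 || p7) — p2 is true.
  16. (p7 || p5) — p5 is true.
  17. (!p2 || !p7) — !p7 is true.
  18. (p3 || !p7 || p1) — p3 is true.
  19. (p1 || p4 || !p7) — p4 is true.
  20. (p5 || p2) — p2 is true.
  21. (!p4 || p3) — p3 is true.
  22. (p2 || p4 || !p5) — p2 is true.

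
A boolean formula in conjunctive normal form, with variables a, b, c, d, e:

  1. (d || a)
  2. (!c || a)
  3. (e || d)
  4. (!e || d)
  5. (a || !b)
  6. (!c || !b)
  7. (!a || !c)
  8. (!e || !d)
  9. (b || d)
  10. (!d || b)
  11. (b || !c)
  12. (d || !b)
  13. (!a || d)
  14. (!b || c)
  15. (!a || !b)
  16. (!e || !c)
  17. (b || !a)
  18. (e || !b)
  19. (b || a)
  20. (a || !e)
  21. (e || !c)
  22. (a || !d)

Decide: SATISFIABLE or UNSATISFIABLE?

UNSATISFIABLE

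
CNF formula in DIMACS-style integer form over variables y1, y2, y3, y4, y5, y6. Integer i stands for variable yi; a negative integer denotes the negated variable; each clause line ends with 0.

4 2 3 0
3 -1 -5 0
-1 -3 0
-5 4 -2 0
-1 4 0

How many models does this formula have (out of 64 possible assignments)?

28

Split on y1, then y3.
  y1=1, y3=1: a clause becomes empty — 0.
  y1=1, y3=0: remaining (y2,y4,y5,y6) ∈ {(0,1,0,0); (0,1,0,1); (1,1,0,0); (1,1,0,1)} — 4.
  y1=0, y3=1: y6 free; 7 ways for (y2,y4,y5) × 2^1 = 14.
  y1=0, y3=0: y6 free; 5 ways for (y2,y4,y5) × 2^1 = 10.
Total: 0 + 4 + 14 + 10 = 28.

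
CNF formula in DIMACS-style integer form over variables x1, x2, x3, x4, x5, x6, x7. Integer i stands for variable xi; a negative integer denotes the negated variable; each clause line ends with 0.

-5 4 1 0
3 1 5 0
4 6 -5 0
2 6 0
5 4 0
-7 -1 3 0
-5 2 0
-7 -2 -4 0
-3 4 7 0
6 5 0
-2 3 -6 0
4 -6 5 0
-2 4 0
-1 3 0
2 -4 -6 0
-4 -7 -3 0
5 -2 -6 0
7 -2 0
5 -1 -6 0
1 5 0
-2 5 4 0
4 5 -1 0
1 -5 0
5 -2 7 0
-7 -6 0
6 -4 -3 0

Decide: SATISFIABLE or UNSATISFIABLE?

x5 = True:
  propagation gives x2=True, x4=True, x7=False; an empty clause results — contradiction.
x5 = False:
  propagation gives x4=True, x6=True, x2=True; an empty clause results — contradiction.
Every branch closes, so no satisfying assignment exists.

UNSATISFIABLE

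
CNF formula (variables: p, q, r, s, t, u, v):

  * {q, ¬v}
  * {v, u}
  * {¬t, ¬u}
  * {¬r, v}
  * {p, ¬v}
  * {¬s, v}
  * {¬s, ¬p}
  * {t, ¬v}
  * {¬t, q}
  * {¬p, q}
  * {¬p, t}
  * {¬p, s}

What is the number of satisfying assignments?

2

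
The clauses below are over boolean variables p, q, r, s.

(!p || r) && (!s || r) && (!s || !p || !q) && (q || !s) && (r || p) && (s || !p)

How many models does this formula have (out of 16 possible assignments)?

3

Satisfying assignments:
  p=0 q=0 r=1 s=0
  p=0 q=1 r=1 s=0
  p=0 q=1 r=1 s=1
That's 3 in total.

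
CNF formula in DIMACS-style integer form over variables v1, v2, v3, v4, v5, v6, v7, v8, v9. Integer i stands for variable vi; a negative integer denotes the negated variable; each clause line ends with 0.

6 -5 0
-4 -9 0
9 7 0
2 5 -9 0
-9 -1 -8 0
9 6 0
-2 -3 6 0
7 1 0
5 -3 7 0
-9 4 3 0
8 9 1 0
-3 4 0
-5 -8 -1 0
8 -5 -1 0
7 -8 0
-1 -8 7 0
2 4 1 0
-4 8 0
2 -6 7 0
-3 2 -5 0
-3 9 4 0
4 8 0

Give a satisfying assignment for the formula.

v7 occurs only positively in the remaining clauses — set v7 = True.
Set v1 = True and propagate.
The remaining clauses are satisfied by v2 = True, v3 = True, v4 = True, v5 = False, v6 = True, v8 = True, v9 = False.
Check each clause:
  1. (v6 OR NOT v5) — NOT v5 is true.
  2. (NOT v9 OR NOT v4) — NOT v9 is true.
  3. (v7 OR v9) — v7 is true.
  4. (v2 OR v5 OR NOT v9) — v2 is true.
  5. (NOT v1 OR NOT v9 OR NOT v8) — NOT v9 is true.
  6. (v6 OR v9) — v6 is true.
  7. (v6 OR NOT v2 OR NOT v3) — v6 is true.
  8. (v1 OR v7) — v1 is true.
  9. (v7 OR NOT v3 OR v5) — v7 is true.
  10. (v3 OR v4 OR NOT v9) — v3 is true.
  11. (v1 OR v9 OR v8) — v8 is true.
  12. (v4 OR NOT v3) — v4 is true.
  13. (NOT v5 OR NOT v1 OR NOT v8) — NOT v5 is true.
  14. (v8 OR NOT v1 OR NOT v5) — v8 is true.
  15. (v7 OR NOT v8) — v7 is true.
  16. (NOT v1 OR NOT v8 OR v7) — v7 is true.
  17. (v2 OR v1 OR v4) — v1 is true.
  18. (v8 OR NOT v4) — v8 is true.
  19. (NOT v6 OR v2 OR v7) — v2 is true.
  20. (NOT v5 OR NOT v3 OR v2) — v2 is true.
  21. (v4 OR NOT v3 OR v9) — v4 is true.
  22. (v8 OR v4) — v8 is true.

v1=True, v2=True, v3=True, v4=True, v5=False, v6=True, v7=True, v8=True, v9=False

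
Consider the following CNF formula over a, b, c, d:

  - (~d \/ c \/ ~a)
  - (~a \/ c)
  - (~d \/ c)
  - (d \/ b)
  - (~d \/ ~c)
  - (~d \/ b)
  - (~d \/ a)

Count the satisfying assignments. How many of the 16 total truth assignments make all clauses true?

3

The models are:
  a=F b=T c=F d=F
  a=F b=T c=T d=F
  a=T b=T c=T d=F
That's 3 in total.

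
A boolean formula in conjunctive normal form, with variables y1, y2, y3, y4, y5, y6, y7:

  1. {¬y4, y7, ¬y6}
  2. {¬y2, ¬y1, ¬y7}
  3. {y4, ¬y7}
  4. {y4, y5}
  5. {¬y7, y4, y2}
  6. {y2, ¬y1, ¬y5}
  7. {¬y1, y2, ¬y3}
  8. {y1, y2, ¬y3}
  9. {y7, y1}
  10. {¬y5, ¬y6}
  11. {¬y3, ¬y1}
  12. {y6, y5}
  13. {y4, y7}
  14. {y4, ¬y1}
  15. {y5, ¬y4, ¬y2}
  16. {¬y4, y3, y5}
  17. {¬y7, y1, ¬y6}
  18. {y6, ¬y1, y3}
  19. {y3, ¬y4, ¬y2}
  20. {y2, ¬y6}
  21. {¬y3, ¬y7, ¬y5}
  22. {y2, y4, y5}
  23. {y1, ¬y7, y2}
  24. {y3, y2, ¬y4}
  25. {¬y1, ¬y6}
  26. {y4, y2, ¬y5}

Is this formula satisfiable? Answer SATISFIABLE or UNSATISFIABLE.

UNSATISFIABLE

y2 = True:
  y4 = True:
    propagation gives y5=True, y6=False, y3=True, y1=False; an empty clause results — contradiction.
  y4 = False:
    propagation gives y7=False; an empty clause results — contradiction.
y2 = False:
  propagation gives y6=False, y5=True, y1=False, y3=False; an empty clause results — contradiction.
Every branch closes, so no satisfying assignment exists.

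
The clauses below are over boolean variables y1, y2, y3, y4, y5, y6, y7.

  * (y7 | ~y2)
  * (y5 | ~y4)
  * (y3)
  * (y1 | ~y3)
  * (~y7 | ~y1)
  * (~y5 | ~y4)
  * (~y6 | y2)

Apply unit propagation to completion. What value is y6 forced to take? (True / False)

Unit clause (y3) sets y3 = True.
In (~y3 | y1), ~y3 is now false; y1 must hold, so y1 = True.
(~y1 | ~y7) with y1 = True leaves only ~y7, so y7 = False.
(y7 | ~y2): since y7 = False, the clause reduces to (~y2). y2 = False.
From (y2 | ~y6) and y2 = False: y6 = False.

False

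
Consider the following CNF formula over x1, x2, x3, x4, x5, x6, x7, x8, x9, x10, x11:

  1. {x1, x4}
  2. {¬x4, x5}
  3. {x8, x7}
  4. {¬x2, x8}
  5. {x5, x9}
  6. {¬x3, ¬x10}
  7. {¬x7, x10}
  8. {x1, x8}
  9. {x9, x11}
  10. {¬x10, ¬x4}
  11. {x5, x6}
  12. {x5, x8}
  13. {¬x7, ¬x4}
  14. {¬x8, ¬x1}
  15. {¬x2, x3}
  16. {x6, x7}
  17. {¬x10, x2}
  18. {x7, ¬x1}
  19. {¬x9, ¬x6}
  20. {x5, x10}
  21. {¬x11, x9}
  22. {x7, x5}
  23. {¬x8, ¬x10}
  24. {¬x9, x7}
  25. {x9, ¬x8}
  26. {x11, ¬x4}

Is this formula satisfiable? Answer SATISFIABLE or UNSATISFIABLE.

x7 = True:
  propagation gives x10=True, x3=False, x4=False, x1=True; an empty clause results — contradiction.
x7 = False:
  propagation gives x8=True, x1=False, x4=True, x5=True; an empty clause results — contradiction.
Every branch closes, so no satisfying assignment exists.

UNSATISFIABLE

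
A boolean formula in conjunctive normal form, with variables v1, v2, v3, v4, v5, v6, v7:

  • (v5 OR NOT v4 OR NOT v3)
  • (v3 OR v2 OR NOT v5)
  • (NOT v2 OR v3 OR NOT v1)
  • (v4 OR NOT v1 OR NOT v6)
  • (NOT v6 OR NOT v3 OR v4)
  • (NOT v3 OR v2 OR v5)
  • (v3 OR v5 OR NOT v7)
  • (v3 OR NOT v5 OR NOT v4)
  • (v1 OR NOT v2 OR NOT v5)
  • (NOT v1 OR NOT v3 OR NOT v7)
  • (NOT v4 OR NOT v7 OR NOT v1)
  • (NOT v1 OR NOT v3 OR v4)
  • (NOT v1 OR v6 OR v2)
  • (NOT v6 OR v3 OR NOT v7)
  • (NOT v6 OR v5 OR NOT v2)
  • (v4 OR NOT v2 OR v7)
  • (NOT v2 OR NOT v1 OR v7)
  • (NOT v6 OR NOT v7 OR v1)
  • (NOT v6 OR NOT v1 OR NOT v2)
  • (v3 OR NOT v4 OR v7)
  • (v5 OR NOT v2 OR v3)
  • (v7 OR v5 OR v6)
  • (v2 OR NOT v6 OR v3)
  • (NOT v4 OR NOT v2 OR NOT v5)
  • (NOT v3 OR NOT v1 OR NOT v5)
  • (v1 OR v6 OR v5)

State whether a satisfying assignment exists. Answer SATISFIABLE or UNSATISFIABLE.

Set v1 = False and propagate.
Branch on v2: take v2 = False.
Try v3 = True.
  then v5 is forced to True.
For the remaining variables, v4 = True, v6 = False, v7 = True works.
So v1=False, v2=False, v3=True, v4=True, v5=True, v6=False, v7=True is a satisfying assignment.

SATISFIABLE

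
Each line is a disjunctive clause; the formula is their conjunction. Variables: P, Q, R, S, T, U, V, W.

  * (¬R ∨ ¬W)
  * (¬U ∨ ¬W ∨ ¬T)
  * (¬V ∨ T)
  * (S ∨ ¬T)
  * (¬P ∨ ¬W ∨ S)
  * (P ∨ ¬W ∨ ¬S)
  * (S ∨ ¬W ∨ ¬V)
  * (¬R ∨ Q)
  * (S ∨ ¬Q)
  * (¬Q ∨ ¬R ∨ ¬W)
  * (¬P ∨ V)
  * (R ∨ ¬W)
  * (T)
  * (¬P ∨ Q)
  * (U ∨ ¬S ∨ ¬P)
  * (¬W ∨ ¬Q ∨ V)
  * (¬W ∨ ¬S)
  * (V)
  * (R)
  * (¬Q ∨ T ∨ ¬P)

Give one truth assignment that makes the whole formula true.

Unit propagation: (T) forces T = True.
(S) is a unit clause, so S = True.
(¬W) is a unit clause, so W = False.
(V) is a unit clause, so V = True.
The clause (R) is unit: R must be True.
Unit propagation: (Q) forces Q = True.
Pure literal: P appears only negated; assign P = False.
U is now unconstrained; take U = False.
Every clause has at least one true literal under this assignment.

P=F, Q=T, R=T, S=T, T=T, U=F, V=T, W=F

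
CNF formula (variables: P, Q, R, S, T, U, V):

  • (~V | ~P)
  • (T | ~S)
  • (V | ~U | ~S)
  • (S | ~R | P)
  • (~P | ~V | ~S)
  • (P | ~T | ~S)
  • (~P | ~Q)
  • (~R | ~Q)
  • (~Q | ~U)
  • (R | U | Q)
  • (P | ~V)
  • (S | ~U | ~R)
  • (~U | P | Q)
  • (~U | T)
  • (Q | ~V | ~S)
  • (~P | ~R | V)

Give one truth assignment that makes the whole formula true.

P=1, Q=0, R=0, S=0, T=1, U=1, V=0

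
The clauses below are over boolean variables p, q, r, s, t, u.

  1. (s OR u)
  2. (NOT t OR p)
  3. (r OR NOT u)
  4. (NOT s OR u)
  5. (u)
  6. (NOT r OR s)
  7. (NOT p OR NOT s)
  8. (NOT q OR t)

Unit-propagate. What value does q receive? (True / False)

False

Unit clause (u) sets u = True.
(r OR NOT u) with u = True leaves only r, so r = True.
(s OR NOT r) with r = True leaves only s, so s = True.
In (NOT s OR NOT p), NOT s is now false; NOT p must hold, so p = False.
From (p OR NOT t) and p = False: t = False.
From (NOT q OR t) and t = False: q = False.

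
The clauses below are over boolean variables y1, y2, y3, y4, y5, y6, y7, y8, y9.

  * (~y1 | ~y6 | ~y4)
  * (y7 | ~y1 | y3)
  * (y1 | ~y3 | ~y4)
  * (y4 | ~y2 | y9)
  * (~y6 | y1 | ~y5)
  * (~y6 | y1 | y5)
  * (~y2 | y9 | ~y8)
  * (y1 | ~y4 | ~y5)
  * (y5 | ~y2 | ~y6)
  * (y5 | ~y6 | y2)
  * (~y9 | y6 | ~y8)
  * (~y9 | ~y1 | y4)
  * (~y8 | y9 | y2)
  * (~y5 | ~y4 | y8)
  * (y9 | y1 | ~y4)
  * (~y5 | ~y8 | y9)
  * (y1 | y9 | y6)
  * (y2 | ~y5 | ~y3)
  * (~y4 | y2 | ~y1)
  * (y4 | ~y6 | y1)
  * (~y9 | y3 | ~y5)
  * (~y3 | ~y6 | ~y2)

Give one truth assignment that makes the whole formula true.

y7 occurs only positively in the remaining clauses — set y7 = True.
Try y1 = False.
For the remaining variables, y2 = False, y3 = True, y4 = False, y5 = False, y6 = False, y8 = False, y9 = True works.

y1 = False  y2 = False  y3 = True  y4 = False  y5 = False  y6 = False  y7 = True  y8 = False  y9 = True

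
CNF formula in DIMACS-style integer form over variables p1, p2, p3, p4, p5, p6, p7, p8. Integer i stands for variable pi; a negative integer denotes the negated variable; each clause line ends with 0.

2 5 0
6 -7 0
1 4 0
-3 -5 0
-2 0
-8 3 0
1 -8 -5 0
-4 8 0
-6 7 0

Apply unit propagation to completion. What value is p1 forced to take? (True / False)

Unit clause (¬p2) sets p2 = False.
From (p2 ∨ p5) and p2 = False: p5 = True.
(¬p5 ∨ ¬p3): since p5 = True, the clause reduces to (¬p3). p3 = False.
In (p3 ∨ ¬p8), p3 is now false; ¬p8 must hold, so p8 = False.
In (¬p4 ∨ p8), p8 is now false; ¬p4 must hold, so p4 = False.
(p1 ∨ p4): since p4 = False, the clause reduces to (p1). p1 = True.

True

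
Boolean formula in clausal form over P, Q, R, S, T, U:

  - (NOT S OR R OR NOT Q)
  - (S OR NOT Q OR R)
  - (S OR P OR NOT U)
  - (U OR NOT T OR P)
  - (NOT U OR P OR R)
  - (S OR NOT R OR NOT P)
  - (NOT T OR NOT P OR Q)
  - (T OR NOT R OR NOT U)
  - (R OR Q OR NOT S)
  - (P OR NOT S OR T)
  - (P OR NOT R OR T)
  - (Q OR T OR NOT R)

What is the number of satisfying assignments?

8

Split on R, then P.
  R=T, P=T: remaining (Q,S,T,U) ∈ {(T,T,F,F); (T,T,T,F); (T,T,T,T)} — 3.
  R=T, P=F: remaining (Q,S,T,U) ∈ {(F,T,T,T); (T,T,T,T)} — 2.
  R=F, P=T: remaining (Q,S,T,U) ∈ {(F,F,F,F); (F,F,F,T)} — 2.
  R=F, P=F: remaining (Q,S,T,U) ∈ {(F,F,F,F)} — 1.
Total: 3 + 2 + 2 + 1 = 8.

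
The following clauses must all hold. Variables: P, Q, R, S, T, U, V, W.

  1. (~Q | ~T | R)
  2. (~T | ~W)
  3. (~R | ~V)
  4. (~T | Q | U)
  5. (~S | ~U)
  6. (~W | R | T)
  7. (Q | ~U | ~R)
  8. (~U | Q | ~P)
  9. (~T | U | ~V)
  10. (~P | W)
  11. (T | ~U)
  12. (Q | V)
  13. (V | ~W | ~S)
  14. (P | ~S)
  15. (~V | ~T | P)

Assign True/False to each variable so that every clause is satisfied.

P=False  Q=True  R=True  S=False  T=True  U=False  V=False  W=False

S occurs only negated in the remaining clauses — set S = False.
Try P = False.
For the remaining variables, Q = True, R = True, T = True, U = False, V = False, W = False works.
Every clause has at least one true literal under this assignment.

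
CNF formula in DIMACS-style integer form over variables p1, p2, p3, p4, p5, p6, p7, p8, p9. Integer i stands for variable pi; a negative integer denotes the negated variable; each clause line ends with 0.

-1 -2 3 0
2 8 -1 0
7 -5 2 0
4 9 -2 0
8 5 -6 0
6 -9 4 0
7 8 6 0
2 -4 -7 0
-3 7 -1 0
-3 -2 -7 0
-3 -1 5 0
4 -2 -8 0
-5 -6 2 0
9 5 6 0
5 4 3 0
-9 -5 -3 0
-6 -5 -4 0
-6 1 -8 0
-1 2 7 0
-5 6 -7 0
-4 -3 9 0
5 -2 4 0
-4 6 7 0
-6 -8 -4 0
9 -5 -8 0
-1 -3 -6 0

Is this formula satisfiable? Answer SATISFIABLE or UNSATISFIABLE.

SATISFIABLE

Try p1 = False.
Set p2 = True and propagate.
Try p3 = False.
The remaining clauses are satisfied by p4 = True, p5 = False, p6 = False, p7 = True, p8 = True, p9 = True.
Every clause has at least one true literal under this assignment.
So p1=F, p2=T, p3=F, p4=T, p5=F, p6=F, p7=T, p8=T, p9=T is a satisfying assignment.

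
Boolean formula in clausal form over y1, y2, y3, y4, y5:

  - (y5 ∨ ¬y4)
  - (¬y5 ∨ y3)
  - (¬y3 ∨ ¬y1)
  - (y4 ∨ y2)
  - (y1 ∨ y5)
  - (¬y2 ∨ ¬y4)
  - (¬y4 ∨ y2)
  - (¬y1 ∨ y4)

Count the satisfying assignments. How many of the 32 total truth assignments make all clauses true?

Satisfying assignments:
  y1=0 y2=1 y3=1 y4=0 y5=1
That's 1 in total.

1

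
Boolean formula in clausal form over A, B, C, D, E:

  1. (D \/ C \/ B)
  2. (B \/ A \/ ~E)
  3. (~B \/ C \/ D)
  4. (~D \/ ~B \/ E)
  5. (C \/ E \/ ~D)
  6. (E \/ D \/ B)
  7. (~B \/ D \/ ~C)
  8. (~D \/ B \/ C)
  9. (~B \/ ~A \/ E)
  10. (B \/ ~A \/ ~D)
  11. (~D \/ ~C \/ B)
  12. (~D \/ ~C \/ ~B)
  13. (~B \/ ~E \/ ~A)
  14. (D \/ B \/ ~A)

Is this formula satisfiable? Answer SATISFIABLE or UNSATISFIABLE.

SATISFIABLE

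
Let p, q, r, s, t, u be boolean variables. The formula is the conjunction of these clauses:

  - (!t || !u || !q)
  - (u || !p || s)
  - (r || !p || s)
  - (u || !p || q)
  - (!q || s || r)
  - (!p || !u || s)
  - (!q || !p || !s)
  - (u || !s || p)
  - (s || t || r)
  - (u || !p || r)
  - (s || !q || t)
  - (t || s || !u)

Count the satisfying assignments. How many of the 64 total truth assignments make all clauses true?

Case analysis on s and p:
  s=1, p=1: remaining (q,r,t,u) ∈ {(0,0,0,1); (0,0,1,1); (0,1,0,1); (0,1,1,1)} — 4.
  s=1, p=0: r free; 3 ways for (q,t,u) × 2^1 = 6.
  s=0, p=1: a clause becomes empty — 0.
  s=0, p=0: 6 of the 16 assignments to (q,r,t,u) work.
Total: 4 + 6 + 0 + 6 = 16.

16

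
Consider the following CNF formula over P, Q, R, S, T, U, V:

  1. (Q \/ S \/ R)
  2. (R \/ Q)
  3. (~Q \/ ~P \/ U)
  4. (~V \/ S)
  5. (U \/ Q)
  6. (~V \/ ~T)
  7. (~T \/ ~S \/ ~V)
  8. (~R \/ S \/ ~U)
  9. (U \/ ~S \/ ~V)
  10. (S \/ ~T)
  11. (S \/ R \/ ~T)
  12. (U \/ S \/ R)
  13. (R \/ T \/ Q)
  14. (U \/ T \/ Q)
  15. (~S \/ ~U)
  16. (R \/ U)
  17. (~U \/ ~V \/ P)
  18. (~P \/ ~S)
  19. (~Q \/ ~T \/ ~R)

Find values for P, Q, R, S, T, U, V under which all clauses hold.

V occurs only negated in the remaining clauses — set V = False.
Try P = False.
Set Q = True and propagate.
For the remaining variables, R = True, S = False, T = False, U = False works.
Every clause has at least one true literal under this assignment.

P=False, Q=True, R=True, S=False, T=False, U=False, V=False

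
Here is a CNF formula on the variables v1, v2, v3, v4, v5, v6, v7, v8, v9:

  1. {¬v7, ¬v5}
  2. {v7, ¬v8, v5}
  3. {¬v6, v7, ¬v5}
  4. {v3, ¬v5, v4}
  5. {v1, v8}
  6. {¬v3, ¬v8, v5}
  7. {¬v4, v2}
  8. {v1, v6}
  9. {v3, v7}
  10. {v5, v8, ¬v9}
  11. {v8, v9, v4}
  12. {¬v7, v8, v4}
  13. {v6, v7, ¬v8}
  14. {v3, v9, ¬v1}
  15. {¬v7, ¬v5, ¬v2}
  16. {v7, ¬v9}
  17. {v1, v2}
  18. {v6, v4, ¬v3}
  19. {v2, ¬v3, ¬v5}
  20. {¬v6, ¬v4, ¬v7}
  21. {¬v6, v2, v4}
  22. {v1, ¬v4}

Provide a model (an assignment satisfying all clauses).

Set v1 = False and propagate.
  then v8 is forced to True.
  then v6 is forced to True.
  then v2 is forced to True.
  then v4 is forced to False.
Branch on v3: take v3 = False.
  then v5 is forced to False.
  then v7 is forced to True.
v9 is now unconstrained; take v9 = False.
Check each clause:
  1. {¬v7, ¬v5} — ¬v5 is true.
  2. {v7, ¬v8, v5} — v7 is true.
  3. {¬v6, v7, ¬v5} — ¬v5 is true.
  4. {v3, ¬v5, v4} — ¬v5 is true.
  5. {v8, v1} — v8 is true.
  6. {v5, ¬v3, ¬v8} — ¬v3 is true.
  7. {v2, ¬v4} — v2 is true.
  8. {v1, v6} — v6 is true.
  9. {v7, v3} — v7 is true.
  10. {v5, v8, ¬v9} — v8 is true.
  11. {v4, v9, v8} — v8 is true.
  12. {¬v7, v4, v8} — v8 is true.
  13. {v7, v6, ¬v8} — v6 is true.
  14. {v3, ¬v1, v9} — ¬v1 is true.
  15. {¬v7, ¬v2, ¬v5} — ¬v5 is true.
  16. {v7, ¬v9} — ¬v9 is true.
  17. {v1, v2} — v2 is true.
  18. {v6, ¬v3, v4} — ¬v3 is true.
  19. {¬v5, v2, ¬v3} — v2 is true.
  20. {¬v7, ¬v6, ¬v4} — ¬v4 is true.
  21. {v4, ¬v6, v2} — v2 is true.
  22. {v1, ¬v4} — ¬v4 is true.

v1=F, v2=T, v3=F, v4=F, v5=F, v6=T, v7=T, v8=T, v9=F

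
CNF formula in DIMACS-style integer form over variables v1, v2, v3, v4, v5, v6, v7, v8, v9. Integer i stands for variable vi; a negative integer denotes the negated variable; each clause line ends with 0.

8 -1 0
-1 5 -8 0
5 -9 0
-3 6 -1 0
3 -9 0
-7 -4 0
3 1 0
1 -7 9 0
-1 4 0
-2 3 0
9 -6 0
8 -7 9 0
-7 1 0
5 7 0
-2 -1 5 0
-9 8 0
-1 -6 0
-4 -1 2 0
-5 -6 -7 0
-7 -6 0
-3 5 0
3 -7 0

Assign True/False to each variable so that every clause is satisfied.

v1 = F, v2 = F, v3 = T, v4 = F, v5 = T, v6 = F, v7 = F, v8 = T, v9 = F

Set v1 = False and propagate.
  then v3 is forced to True.
  then v7 is forced to False.
  then v5 is forced to True.
For the remaining variables, v2 = False, v4 = False, v6 = False, v8 = True, v9 = False works.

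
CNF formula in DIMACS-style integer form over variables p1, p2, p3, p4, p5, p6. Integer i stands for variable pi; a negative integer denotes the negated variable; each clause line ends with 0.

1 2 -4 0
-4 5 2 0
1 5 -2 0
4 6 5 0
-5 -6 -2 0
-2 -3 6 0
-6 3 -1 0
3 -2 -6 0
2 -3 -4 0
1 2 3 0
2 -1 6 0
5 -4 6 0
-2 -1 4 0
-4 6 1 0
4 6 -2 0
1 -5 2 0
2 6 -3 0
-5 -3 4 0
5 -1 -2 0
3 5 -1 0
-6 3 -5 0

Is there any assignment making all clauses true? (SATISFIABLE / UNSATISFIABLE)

SATISFIABLE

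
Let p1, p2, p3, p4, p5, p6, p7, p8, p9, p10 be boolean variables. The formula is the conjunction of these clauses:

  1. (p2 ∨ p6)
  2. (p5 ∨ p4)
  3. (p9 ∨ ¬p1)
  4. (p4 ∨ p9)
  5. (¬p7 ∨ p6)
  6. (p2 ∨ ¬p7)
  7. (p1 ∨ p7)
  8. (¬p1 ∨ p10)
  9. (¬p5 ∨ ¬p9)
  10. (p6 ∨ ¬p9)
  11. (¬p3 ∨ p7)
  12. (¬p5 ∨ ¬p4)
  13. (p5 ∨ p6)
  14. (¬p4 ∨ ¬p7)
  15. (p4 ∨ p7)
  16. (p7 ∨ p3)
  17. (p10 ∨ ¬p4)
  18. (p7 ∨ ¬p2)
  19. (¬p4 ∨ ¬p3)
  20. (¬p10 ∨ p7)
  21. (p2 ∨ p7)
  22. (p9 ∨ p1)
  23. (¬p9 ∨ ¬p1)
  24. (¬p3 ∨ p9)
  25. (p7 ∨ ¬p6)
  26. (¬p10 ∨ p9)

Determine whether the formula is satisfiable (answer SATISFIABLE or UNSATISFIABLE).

p7 = True:
  propagation gives p6=True, p2=True, p4=False, p5=True; an empty clause results — contradiction.
p7 = False:
  propagation gives p1=True, p9=True; an empty clause results — contradiction.
Every branch closes, so no satisfying assignment exists.

UNSATISFIABLE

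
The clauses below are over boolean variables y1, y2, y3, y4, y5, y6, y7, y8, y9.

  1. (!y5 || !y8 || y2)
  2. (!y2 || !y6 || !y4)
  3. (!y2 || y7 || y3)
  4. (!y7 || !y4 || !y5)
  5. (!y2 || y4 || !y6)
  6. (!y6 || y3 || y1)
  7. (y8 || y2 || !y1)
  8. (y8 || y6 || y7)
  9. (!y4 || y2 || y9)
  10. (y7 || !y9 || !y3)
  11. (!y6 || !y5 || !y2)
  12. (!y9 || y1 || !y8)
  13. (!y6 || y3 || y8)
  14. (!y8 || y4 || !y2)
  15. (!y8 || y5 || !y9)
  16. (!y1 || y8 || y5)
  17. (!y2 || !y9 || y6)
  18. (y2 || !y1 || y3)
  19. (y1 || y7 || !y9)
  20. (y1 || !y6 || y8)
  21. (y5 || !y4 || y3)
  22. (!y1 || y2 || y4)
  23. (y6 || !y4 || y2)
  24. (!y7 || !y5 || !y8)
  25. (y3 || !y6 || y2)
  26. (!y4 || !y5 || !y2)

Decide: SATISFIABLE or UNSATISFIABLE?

Set y1 = False and propagate.
The remaining clauses are satisfied by y2 = False, y3 = True, y4 = False, y5 = False, y6 = False, y7 = True, y8 = True, y9 = False.
So y1 = False, y2 = False, y3 = True, y4 = False, y5 = False, y6 = False, y7 = True, y8 = True, y9 = False is a satisfying assignment.

SATISFIABLE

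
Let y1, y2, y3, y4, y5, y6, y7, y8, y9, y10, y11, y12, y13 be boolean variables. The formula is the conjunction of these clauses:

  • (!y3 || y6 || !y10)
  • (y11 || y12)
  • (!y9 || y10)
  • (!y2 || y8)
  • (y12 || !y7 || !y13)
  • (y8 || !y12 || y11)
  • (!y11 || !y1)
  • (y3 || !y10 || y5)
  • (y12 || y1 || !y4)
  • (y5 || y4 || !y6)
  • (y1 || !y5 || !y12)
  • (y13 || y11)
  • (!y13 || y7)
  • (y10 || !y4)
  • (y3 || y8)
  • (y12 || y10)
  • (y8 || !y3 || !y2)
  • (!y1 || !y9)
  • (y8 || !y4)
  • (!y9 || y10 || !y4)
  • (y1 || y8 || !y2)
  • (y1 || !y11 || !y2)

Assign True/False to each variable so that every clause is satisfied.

Pure literal: y2 appears only negated; assign y2 = False.
y8 occurs only positively in the remaining clauses — set y8 = True.
Try y1 = False.
Try y3 = True.
Try y4 = False.
The remaining clauses are satisfied by y5 = True, y6 = True, y7 = True, y9 = True, y10 = True, y11 = True, y12 = False, y13 = False.

y1 = False, y2 = False, y3 = True, y4 = False, y5 = True, y6 = True, y7 = True, y8 = True, y9 = True, y10 = True, y11 = True, y12 = False, y13 = False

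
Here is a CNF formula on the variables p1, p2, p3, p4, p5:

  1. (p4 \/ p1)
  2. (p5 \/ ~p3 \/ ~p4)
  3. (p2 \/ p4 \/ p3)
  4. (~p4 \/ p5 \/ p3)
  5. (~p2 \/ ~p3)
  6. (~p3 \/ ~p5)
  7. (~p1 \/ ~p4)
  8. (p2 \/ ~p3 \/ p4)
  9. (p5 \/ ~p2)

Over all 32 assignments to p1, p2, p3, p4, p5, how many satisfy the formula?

The models are:
  p1=0 p2=0 p3=0 p4=1 p5=1
  p1=0 p2=1 p3=0 p4=1 p5=1
  p1=1 p2=1 p3=0 p4=0 p5=1
That's 3 in total.

3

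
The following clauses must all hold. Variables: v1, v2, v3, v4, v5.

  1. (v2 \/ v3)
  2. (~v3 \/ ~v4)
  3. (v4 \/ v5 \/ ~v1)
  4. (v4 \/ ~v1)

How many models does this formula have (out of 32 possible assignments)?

10

Case analysis on v4 and v1:
  v4=1, v1=1: remaining (v2,v3,v5) ∈ {(1,0,0); (1,0,1)} — 2.
  v4=1, v1=0: remaining (v2,v3,v5) ∈ {(1,0,0); (1,0,1)} — 2.
  v4=0, v1=1: a clause becomes empty — 0.
  v4=0, v1=0: v5 free; 3 ways for (v2,v3) × 2^1 = 6.
Total: 2 + 2 + 0 + 6 = 10.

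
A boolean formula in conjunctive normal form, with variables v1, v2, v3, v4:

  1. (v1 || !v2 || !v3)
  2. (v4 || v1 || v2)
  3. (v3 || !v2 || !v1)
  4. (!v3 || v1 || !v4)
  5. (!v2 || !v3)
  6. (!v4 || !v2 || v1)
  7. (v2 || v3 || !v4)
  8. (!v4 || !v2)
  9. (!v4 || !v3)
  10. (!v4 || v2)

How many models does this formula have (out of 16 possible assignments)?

3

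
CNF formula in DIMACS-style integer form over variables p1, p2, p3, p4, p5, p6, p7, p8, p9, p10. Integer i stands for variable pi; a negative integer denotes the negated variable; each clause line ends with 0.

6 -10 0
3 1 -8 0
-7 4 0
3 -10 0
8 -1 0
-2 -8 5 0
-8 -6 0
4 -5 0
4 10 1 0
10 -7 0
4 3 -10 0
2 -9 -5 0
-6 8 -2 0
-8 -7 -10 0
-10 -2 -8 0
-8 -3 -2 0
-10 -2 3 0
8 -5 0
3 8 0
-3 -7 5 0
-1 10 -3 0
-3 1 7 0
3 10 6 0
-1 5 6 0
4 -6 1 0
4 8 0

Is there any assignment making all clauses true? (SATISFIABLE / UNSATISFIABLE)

UNSATISFIABLE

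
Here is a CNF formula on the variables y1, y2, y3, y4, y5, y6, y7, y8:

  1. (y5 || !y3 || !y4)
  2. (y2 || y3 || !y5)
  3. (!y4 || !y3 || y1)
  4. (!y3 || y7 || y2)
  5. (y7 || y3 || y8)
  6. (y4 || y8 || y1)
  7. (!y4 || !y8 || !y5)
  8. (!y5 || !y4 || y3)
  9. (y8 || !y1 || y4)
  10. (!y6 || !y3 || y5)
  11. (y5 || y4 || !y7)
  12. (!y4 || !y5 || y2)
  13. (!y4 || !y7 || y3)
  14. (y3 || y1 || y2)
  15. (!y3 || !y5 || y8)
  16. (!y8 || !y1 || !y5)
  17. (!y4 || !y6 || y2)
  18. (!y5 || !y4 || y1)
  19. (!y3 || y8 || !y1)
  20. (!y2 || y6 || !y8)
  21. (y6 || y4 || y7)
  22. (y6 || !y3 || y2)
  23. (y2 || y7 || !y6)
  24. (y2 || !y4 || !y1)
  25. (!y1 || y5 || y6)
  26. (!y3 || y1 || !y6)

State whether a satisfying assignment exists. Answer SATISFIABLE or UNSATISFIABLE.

SATISFIABLE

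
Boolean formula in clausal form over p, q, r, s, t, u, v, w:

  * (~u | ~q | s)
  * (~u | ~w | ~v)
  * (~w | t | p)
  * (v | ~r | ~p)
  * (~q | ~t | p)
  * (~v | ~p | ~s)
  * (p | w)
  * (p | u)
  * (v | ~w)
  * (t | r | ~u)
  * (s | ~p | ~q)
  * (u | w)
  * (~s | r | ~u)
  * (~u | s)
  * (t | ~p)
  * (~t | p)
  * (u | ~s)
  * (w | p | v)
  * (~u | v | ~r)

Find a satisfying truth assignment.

p=1, q=0, r=0, s=0, t=1, u=0, v=1, w=1

Check each clause:
  1. (~q | ~u | s) — ~u is true.
  2. (~w | ~u | ~v) — ~u is true.
  3. (t | p | ~w) — p is true.
  4. (~r | v | ~p) — ~r is true.
  5. (~t | ~q | p) — p is true.
  6. (~p | ~s | ~v) — ~s is true.
  7. (w | p) — w is true.
  8. (u | p) — p is true.
  9. (v | ~w) — v is true.
  10. (r | t | ~u) — ~u is true.
  11. (s | ~q | ~p) — ~q is true.
  12. (u | w) — w is true.
  13. (r | ~u | ~s) — ~u is true.
  14. (~u | s) — ~u is true.
  15. (t | ~p) — t is true.
  16. (p | ~t) — p is true.
  17. (u | ~s) — ~s is true.
  18. (w | v | p) — w is true.
  19. (v | ~u | ~r) — ~u is true.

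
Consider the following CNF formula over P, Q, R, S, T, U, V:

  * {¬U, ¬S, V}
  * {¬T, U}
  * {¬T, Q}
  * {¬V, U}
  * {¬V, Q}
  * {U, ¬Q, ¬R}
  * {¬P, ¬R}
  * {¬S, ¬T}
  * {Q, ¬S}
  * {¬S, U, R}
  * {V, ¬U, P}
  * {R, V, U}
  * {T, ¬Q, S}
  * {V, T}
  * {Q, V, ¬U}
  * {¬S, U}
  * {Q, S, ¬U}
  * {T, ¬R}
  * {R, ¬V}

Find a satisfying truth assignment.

Branch on P: take P = False.
Set Q = True and propagate.
For the remaining variables, R = True, S = False, T = True, U = True, V = True works.
Every clause has at least one true literal under this assignment.

P = False  Q = True  R = True  S = False  T = True  U = True  V = True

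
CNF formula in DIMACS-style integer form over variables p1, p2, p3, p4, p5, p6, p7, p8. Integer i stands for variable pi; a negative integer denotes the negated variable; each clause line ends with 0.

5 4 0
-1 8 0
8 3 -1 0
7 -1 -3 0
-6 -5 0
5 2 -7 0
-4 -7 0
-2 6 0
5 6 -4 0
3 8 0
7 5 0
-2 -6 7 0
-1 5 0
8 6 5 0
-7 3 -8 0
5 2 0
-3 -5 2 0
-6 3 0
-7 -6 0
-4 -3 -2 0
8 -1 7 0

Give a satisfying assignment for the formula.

p1=1, p2=0, p3=0, p4=0, p5=1, p6=0, p7=0, p8=1

Try p1 = True.
  then p8 is forced to True.
  then p5 is forced to True.
  then p6 is forced to False.
  then p2 is forced to False.
  then p3 is forced to False.
  then p7 is forced to False.
p4 is now unconstrained; take p4 = False.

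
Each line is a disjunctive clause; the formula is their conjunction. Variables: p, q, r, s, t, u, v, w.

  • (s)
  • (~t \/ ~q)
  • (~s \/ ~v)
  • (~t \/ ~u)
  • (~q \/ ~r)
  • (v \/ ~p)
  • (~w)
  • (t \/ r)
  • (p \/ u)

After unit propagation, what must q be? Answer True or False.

False

(s) is a unit clause: s = True.
In (~s \/ ~v), ~s is now false; ~v must hold, so v = False.
(~p \/ v): since v = False, the clause reduces to (~p). p = False.
(~w) is a unit clause: w = False.
From (u \/ p) and p = False: u = True.
From (~t \/ ~u) and u = True: t = False.
From (t \/ r) and t = False: r = True.
From (~q \/ ~r) and r = True: q = False.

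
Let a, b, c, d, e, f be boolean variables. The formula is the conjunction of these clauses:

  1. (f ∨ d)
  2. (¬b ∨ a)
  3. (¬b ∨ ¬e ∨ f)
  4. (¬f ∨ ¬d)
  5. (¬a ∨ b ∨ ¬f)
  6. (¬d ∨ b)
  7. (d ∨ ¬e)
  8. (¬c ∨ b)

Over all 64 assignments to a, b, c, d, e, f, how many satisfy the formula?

5

The models are:
  a=F b=F c=F d=F e=F f=T
  a=T b=T c=F d=F e=F f=T
  a=T b=T c=F d=T e=F f=F
  a=T b=T c=T d=F e=F f=T
  a=T b=T c=T d=T e=F f=F
Count: 5.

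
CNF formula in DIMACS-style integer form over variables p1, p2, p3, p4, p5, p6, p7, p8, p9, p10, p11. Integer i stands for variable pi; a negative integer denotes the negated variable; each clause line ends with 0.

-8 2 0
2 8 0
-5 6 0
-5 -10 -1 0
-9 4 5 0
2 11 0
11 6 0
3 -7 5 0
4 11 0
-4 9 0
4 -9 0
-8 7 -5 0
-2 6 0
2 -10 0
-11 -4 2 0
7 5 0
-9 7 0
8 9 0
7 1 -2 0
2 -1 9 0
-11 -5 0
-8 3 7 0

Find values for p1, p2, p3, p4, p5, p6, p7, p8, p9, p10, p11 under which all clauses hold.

p1=T, p2=T, p3=T, p4=T, p5=F, p6=T, p7=T, p8=F, p9=T, p10=T, p11=T

Pure literal: p3 appears only positively; assign p3 = True.
p6 occurs only positively in the remaining clauses — set p6 = True.
Try p1 = True.
Set p2 = True and propagate.
The remaining clauses are satisfied by p4 = True, p5 = False, p7 = True, p8 = False, p9 = True, p10 = True, p11 = True.
Every clause has at least one true literal under this assignment.
Check each clause:
  1. (p2 | ~p8) — ~p8 is true.
  2. (p8 | p2) — p2 is true.
  3. (~p5 | p6) — ~p5 is true.
  4. (~p1 | ~p5 | ~p10) — ~p5 is true.
  5. (p4 | ~p9 | p5) — p4 is true.
  6. (p11 | p2) — p2 is true.
  7. (p11 | p6) — p11 is true.
  8. (p5 | ~p7 | p3) — p3 is true.
  9. (p11 | p4) — p11 is true.
  10. (p9 | ~p4) — p9 is true.
  11. (p4 | ~p9) — p4 is true.
  12. (p7 | ~p5 | ~p8) — ~p8 is true.
  13. (~p2 | p6) — p6 is true.
  14. (p2 | ~p10) — p2 is true.
  15. (~p11 | ~p4 | p2) — p2 is true.
  16. (p5 | p7) — p7 is true.
  17. (p7 | ~p9) — p7 is true.
  18. (p8 | p9) — p9 is true.
  19. (p1 | p7 | ~p2) — p1 is true.
  20. (~p1 | p2 | p9) — p9 is true.
  21. (~p5 | ~p11) — ~p5 is true.
  22. (p7 | p3 | ~p8) — ~p8 is true.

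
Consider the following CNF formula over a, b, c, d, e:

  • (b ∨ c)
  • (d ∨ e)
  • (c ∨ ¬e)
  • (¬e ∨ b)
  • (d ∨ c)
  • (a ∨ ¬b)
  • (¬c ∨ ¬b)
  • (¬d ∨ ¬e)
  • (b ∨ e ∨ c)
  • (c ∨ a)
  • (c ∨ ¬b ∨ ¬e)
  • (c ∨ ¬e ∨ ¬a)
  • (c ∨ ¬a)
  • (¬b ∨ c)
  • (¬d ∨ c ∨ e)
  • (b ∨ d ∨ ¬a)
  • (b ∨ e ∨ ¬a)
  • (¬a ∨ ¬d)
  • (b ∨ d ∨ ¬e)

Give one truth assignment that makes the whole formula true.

Set a = False and propagate.
  then b is forced to False.
  then c is forced to True.
  then e is forced to False.
  then d is forced to True.

a = F, b = F, c = T, d = T, e = F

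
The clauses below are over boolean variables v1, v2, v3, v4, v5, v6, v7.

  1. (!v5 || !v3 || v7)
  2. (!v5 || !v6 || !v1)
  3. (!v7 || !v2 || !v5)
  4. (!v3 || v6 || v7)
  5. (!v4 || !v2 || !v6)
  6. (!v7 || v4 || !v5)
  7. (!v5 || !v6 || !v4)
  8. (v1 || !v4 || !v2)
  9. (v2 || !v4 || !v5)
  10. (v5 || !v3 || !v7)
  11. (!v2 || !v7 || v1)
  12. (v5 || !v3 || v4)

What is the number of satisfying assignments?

Split on v5, then v4.
  v5=1, v4=1: remaining (v1,v2,v3,v6,v7) ∈ {(1,1,0,0,0)} — 1.
  v5=1, v4=0: v2 free; 3 ways for (v1,v3,v6,v7) × 2^1 = 6.
  v5=0, v4=1: 12 of the 32 assignments to (v1,v2,v3,v6,v7) work.
  v5=0, v4=0: v6 free; 7 ways for (v1,v2,v3,v7) × 2^1 = 14.
Total: 1 + 6 + 12 + 14 = 33.

33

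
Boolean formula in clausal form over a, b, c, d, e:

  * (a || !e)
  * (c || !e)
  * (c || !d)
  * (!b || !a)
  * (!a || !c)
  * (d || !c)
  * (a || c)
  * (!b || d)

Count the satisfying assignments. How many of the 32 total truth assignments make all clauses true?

Satisfying assignments:
  a=0 b=0 c=1 d=1 e=0
  a=0 b=1 c=1 d=1 e=0
  a=1 b=0 c=0 d=0 e=0
Count: 3.

3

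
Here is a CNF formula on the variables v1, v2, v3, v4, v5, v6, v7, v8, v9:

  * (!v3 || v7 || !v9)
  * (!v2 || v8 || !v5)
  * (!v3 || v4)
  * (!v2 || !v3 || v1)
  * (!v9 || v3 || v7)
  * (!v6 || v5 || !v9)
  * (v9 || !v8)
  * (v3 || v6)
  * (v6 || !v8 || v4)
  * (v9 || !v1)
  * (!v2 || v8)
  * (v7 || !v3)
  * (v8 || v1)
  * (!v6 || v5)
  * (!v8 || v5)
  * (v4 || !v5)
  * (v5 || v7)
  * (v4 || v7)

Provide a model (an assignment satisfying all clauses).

v1 = 1, v2 = 0, v3 = 1, v4 = 1, v5 = 0, v6 = 0, v7 = 1, v8 = 0, v9 = 1

v2 occurs only negated in the remaining clauses — set v2 = False.
v4 occurs only positively in the remaining clauses — set v4 = True.
Set v1 = True and propagate.
  then v9 is forced to True.
For the remaining variables, v3 = True, v5 = False, v6 = False, v7 = True, v8 = False works.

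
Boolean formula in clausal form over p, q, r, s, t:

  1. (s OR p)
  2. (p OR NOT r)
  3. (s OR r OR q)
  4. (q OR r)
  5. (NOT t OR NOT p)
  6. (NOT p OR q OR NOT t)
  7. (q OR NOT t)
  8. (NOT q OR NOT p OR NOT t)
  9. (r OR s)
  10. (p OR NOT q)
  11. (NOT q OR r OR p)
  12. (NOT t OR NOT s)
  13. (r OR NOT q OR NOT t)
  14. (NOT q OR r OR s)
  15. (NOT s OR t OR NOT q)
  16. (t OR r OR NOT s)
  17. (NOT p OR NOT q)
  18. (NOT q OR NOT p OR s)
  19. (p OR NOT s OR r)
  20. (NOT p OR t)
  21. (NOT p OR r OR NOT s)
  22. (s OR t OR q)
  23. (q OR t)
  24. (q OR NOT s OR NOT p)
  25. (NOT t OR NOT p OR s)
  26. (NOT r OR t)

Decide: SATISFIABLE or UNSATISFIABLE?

UNSATISFIABLE

q = True:
  propagation gives p=True; an empty clause results — contradiction.
q = False:
  propagation gives r=True, p=True, t=False; an empty clause results — contradiction.
Every branch closes, so no satisfying assignment exists.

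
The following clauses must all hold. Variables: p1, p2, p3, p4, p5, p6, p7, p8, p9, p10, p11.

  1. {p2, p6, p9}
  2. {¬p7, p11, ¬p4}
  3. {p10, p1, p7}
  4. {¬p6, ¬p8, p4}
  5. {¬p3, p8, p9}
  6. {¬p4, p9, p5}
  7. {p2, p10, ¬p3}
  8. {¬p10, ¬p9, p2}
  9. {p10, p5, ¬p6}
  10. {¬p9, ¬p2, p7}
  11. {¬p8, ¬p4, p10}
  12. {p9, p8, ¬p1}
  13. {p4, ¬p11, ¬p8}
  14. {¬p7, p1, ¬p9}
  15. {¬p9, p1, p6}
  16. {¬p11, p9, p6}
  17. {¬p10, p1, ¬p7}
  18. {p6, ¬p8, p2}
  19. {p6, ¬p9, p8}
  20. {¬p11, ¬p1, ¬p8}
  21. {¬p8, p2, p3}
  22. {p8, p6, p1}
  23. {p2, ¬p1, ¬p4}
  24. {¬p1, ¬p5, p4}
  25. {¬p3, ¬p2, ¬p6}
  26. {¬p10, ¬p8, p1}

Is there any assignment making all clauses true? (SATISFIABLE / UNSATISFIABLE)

SATISFIABLE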